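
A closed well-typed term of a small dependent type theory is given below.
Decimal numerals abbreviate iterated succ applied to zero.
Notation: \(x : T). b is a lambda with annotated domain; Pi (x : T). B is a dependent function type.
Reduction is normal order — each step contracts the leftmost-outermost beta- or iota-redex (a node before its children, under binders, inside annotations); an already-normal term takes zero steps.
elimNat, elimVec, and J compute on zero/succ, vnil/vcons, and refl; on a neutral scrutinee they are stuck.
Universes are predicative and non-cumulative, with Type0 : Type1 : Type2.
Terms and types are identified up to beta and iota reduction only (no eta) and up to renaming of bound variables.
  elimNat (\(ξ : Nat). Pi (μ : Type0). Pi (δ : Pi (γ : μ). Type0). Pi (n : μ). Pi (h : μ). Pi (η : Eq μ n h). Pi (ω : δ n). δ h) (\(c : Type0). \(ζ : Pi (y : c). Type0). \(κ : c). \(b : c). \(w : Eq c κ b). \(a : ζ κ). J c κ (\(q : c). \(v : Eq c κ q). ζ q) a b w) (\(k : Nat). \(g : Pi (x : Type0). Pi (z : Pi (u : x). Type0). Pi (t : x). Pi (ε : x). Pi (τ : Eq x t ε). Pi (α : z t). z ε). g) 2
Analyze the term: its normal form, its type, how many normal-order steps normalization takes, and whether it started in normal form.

reduced normal form:
  \(ξ : Type0). \(μ : Pi (δ : ξ). Type0). \(γ : ξ). \(n : ξ). \(h : Eq ξ γ n). \(η : μ γ). J ξ γ (\(ω : ξ). \(c : Eq ξ γ ω). μ ω) η n h
type:
  Pi (ξ : Type0). Pi (μ : Pi (δ : ξ). Type0). Pi (γ : ξ). Pi (n : ξ). Pi (h : Eq ξ γ n). Pi (η : μ γ). μ n
reduction steps (normal order): 7
started in normal form: no
first redex: an elimNat iota-redex


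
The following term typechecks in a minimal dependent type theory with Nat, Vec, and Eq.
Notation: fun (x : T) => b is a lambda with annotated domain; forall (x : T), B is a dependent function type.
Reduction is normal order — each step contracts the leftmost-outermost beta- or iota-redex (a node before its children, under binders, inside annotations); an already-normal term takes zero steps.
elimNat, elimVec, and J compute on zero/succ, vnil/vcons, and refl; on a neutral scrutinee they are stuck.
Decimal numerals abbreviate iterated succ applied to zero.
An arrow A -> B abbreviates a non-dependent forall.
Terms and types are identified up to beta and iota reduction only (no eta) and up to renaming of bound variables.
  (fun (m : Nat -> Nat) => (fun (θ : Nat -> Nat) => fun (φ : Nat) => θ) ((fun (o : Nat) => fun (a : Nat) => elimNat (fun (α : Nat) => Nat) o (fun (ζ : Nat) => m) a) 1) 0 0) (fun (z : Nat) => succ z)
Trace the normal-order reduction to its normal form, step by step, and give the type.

normal-order reduction sequence:
  (fun (m : Nat -> Nat) => (fun (θ : Nat -> Nat) => fun (φ : Nat) => θ) ((fun (o : Nat) => fun (a : Nat) => elimNat (fun (α : Nat) => Nat) o (fun (ζ : Nat) => m) a) 1) 0 0) (fun (z : Nat) => succ z)
  ~> (fun (m : Nat -> Nat) => fun (θ : Nat) => m) ((fun (φ : Nat) => fun (o : Nat) => elimNat (fun (a : Nat) => Nat) φ (fun (α : Nat) => fun (ζ : Nat) => succ ζ) o) 1) 0 0
  ~> (fun (m : Nat) => (fun (θ : Nat) => fun (φ : Nat) => elimNat (fun (o : Nat) => Nat) θ (fun (a : Nat) => fun (α : Nat) => succ α) φ) 1) 0 0
  ~> (fun (m : Nat) => fun (θ : Nat) => elimNat (fun (φ : Nat) => Nat) m (fun (o : Nat) => fun (a : Nat) => succ a) θ) 1 0
  ~> (fun (m : Nat) => elimNat (fun (θ : Nat) => Nat) 1 (fun (φ : Nat) => fun (o : Nat) => succ o) m) 0
  ~> elimNat (fun (m : Nat) => Nat) 1 (fun (θ : Nat) => fun (φ : Nat) => succ φ) 0
  ~> 1
inferred type:
  Nat


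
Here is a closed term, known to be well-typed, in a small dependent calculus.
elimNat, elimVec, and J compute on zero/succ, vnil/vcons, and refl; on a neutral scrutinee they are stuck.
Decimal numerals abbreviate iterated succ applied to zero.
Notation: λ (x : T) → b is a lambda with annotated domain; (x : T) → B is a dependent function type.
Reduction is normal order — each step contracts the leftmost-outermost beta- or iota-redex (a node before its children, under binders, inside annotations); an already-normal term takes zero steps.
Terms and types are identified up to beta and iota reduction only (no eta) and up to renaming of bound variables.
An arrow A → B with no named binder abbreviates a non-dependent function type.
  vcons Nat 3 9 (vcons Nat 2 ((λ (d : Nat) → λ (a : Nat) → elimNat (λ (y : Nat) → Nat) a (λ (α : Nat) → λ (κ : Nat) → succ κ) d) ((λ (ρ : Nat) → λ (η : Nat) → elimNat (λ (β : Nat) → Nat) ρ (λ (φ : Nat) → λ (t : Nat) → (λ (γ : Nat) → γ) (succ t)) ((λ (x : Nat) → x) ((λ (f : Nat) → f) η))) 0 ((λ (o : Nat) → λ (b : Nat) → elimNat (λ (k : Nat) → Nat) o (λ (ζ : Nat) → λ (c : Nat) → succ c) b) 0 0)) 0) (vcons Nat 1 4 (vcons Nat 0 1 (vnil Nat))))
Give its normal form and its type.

resulting normal form:
  vcons Nat 3 9 (vcons Nat 2 0 (vcons Nat 1 4 (vcons Nat 0 1 (vnil Nat))))
inferred type:
  Vec Nat 4


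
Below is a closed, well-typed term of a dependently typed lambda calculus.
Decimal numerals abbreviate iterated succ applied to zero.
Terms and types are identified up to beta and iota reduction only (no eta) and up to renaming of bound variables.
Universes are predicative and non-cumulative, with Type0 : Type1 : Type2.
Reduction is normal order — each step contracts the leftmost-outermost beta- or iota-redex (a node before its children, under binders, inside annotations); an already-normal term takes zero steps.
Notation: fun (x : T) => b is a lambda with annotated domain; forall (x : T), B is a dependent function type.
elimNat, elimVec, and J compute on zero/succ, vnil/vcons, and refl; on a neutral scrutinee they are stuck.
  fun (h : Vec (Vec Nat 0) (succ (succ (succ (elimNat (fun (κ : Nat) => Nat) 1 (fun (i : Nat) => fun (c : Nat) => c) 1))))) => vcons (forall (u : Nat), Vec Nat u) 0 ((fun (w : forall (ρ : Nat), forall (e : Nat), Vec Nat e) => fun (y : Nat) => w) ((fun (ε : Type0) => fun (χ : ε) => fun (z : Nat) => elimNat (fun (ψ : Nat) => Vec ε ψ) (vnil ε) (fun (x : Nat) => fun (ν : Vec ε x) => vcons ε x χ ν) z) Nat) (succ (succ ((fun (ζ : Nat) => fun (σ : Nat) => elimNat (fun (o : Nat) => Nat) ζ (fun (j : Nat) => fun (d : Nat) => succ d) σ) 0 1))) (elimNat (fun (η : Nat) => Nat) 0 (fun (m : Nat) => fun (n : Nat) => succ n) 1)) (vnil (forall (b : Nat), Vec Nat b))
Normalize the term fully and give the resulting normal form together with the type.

normal form:
  fun (h : Vec (Vec Nat 0) 4) => vcons (forall (κ : Nat), Vec Nat κ) 0 (fun (i : Nat) => elimNat (fun (c : Nat) => Vec Nat c) (vnil Nat) (fun (u : Nat) => fun (w : Vec Nat u) => vcons Nat u 1 w) i) (vnil (forall (ρ : Nat), Vec Nat ρ))
type:
  forall (h : Vec (Vec Nat 0) 4), Vec (forall (κ : Nat), Vec Nat κ) 1


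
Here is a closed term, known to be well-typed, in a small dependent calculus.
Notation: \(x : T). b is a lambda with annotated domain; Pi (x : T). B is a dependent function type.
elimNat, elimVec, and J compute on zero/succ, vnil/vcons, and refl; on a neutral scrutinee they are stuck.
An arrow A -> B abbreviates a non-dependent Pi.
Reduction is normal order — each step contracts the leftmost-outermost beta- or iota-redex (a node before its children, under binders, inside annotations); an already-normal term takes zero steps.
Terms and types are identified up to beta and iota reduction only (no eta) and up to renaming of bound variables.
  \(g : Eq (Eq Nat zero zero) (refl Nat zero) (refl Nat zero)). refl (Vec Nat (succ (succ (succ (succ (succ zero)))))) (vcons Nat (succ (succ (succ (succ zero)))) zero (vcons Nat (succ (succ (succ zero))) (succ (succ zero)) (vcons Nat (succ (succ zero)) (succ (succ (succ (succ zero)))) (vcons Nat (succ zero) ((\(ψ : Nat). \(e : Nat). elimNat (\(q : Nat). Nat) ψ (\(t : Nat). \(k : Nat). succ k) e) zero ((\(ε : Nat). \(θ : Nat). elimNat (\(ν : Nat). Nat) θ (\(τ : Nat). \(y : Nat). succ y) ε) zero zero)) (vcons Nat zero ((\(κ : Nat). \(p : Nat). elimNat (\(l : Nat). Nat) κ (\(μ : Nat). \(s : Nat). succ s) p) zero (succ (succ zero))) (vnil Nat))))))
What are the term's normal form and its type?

normal form:
  \(g : Eq (Eq Nat zero zero) (refl Nat zero) (refl Nat zero)). refl (Vec Nat (succ (succ (succ (succ (succ zero)))))) (vcons Nat (succ (succ (succ (succ zero)))) zero (vcons Nat (succ (succ (succ zero))) (succ (succ zero)) (vcons Nat (succ (succ zero)) (succ (succ (succ (succ zero)))) (vcons Nat (succ zero) zero (vcons Nat zero (succ (succ zero)) (vnil Nat))))))
inferred type:
  Eq (Eq Nat zero zero) (refl Nat zero) (refl Nat zero) -> Eq (Vec Nat (succ (succ (succ (succ (succ zero)))))) (vcons Nat (succ (succ (succ (succ zero)))) zero (vcons Nat (succ (succ (succ zero))) (succ (succ zero)) (vcons Nat (succ (succ zero)) (succ (succ (succ (succ zero)))) (vcons Nat (succ zero) zero (vcons Nat zero (succ (succ zero)) (vnil Nat)))))) (vcons Nat (succ (succ (succ (succ zero)))) zero (vcons Nat (succ (succ (succ zero))) (succ (succ zero)) (vcons Nat (succ (succ zero)) (succ (succ (succ (succ zero)))) (vcons Nat (succ zero) zero (vcons Nat zero (succ (succ zero)) (vnil Nat))))))


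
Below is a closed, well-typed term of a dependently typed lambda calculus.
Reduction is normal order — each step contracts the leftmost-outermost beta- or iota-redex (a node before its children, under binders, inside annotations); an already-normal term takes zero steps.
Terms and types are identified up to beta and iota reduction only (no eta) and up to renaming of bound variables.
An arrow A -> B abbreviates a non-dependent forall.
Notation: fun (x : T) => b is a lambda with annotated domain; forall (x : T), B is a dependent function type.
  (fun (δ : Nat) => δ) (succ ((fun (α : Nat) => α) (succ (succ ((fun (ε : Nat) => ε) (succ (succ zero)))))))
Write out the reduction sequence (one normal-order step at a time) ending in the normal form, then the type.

reduction (normal order):
  (fun (δ : Nat) => δ) (succ ((fun (α : Nat) => α) (succ (succ ((fun (ε : Nat) => ε) (succ (succ zero)))))))
  ~> succ ((fun (δ : Nat) => δ) (succ (succ ((fun (α : Nat) => α) (succ (succ zero))))))
  ~> succ (succ (succ ((fun (δ : Nat) => δ) (succ (succ zero)))))
  ~> succ (succ (succ (succ (succ zero))))
type:
  Nat


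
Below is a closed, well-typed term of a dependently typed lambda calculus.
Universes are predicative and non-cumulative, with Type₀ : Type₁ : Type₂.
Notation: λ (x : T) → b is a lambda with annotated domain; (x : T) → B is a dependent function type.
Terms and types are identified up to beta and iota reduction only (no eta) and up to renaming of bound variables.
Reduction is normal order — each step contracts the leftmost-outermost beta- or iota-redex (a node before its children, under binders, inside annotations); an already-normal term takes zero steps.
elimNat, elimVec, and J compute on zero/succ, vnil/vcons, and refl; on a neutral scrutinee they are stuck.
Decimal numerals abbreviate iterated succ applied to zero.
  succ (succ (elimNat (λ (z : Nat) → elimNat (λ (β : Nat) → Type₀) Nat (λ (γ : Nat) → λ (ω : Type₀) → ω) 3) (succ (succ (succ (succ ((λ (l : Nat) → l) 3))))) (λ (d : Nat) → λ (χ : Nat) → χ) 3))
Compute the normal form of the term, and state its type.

resulting normal form:
  9
the term's type:
  Nat
observation: 11 normal-order steps normalize the term, beginning with an elimNat iota-redex.


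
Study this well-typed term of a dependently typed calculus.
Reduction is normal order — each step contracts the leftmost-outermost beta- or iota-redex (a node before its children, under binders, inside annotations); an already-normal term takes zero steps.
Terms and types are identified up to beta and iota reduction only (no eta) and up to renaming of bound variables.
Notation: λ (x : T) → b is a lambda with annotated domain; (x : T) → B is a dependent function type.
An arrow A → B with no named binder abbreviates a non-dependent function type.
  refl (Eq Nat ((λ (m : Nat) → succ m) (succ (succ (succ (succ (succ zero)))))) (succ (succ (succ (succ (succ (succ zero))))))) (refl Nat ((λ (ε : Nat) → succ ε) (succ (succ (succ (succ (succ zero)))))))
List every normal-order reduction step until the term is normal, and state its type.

normal-order reduction:
  refl (Eq Nat ((λ (m : Nat) → succ m) (succ (succ (succ (succ (succ zero)))))) (succ (succ (succ (succ (succ (succ zero))))))) (refl Nat ((λ (ε : Nat) → succ ε) (succ (succ (succ (succ (succ zero)))))))
  ~> refl (Eq Nat (succ (succ (succ (succ (succ (succ zero)))))) (succ (succ (succ (succ (succ (succ zero))))))) (refl Nat ((λ (m : Nat) → succ m) (succ (succ (succ (succ (succ zero)))))))
  ~> refl (Eq Nat (succ (succ (succ (succ (succ (succ zero)))))) (succ (succ (succ (succ (succ (succ zero))))))) (refl Nat (succ (succ (succ (succ (succ (succ zero)))))))
the term's type:
  Eq (Eq Nat (succ (succ (succ (succ (succ (succ zero)))))) (succ (succ (succ (succ (succ (succ zero))))))) (refl Nat (succ (succ (succ (succ (succ (succ zero))))))) (refl Nat (succ (succ (succ (succ (succ (succ zero)))))))


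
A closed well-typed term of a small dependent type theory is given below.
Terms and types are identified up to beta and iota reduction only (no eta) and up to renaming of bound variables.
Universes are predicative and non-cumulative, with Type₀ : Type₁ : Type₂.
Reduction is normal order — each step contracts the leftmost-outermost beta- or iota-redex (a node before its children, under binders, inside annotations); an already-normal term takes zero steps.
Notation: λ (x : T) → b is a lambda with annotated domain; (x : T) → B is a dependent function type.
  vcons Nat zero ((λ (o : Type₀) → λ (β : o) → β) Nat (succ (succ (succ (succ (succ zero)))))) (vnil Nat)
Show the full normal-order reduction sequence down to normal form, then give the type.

reduction (normal order):
  vcons Nat zero ((λ (o : Type₀) → λ (β : o) → β) Nat (succ (succ (succ (succ (succ zero)))))) (vnil Nat)
  ~> vcons Nat zero ((λ (o : Nat) → o) (succ (succ (succ (succ (succ zero)))))) (vnil Nat)
  ~> vcons Nat zero (succ (succ (succ (succ (succ zero))))) (vnil Nat)
inferred type:
  Vec Nat (succ zero)


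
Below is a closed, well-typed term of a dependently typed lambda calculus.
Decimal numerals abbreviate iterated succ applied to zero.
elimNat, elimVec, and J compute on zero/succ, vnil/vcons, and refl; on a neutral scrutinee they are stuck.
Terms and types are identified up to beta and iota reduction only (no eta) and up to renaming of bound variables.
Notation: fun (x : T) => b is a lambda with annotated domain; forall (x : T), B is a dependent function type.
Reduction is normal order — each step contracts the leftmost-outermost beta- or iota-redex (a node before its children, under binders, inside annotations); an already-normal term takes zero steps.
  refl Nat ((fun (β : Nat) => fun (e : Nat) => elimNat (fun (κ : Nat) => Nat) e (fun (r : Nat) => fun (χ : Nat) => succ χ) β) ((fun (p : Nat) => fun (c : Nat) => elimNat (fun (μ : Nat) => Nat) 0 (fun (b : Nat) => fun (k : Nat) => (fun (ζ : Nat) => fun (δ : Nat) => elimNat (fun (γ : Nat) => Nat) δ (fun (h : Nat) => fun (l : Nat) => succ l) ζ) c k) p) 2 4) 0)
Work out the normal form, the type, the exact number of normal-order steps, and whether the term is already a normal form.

normal form:
  refl Nat 8
inferred type:
  Eq Nat 8 8
steps to reach normal form (normal order): 66
started in normal form: no
first contracted redex: a beta-redex


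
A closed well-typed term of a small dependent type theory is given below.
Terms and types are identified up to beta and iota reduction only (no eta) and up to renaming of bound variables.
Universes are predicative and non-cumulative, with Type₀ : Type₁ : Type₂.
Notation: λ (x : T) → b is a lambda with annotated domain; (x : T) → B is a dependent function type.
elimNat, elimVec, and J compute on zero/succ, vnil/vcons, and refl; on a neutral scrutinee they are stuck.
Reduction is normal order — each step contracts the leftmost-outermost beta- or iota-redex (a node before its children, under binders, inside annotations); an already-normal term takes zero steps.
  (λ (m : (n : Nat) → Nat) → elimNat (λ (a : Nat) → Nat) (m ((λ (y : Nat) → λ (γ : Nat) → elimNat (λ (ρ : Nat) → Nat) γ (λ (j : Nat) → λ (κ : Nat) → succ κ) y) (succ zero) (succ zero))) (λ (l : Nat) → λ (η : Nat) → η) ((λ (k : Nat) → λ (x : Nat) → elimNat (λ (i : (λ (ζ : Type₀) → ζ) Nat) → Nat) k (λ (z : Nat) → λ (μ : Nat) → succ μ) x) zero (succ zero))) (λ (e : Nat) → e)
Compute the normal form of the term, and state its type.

reduced normal form:
  succ (succ zero)
the term's type:
  Nat
observation: normalization takes exactly 18 steps under the normal-order strategy.


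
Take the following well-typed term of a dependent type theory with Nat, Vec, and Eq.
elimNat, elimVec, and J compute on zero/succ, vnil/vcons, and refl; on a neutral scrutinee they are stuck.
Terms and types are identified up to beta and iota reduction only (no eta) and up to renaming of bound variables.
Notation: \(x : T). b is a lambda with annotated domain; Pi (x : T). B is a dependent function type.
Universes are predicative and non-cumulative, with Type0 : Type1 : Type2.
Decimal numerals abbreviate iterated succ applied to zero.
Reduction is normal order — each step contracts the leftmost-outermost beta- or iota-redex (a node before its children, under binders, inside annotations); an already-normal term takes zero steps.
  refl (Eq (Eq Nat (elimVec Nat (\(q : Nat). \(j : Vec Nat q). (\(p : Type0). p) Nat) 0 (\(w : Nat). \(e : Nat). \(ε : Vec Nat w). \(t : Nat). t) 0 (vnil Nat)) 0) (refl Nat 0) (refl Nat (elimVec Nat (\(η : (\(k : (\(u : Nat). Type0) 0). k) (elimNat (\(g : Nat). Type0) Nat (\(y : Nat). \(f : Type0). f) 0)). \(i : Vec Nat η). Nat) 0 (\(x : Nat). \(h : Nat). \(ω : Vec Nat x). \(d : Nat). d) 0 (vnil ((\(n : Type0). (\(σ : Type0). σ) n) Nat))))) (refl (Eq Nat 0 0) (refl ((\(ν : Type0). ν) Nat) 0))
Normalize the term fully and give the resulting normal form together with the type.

resulting normal form:
  refl (Eq (Eq Nat 0 0) (refl Nat 0) (refl Nat 0)) (refl (Eq Nat 0 0) (refl Nat 0))
inferred type:
  Eq (Eq (Eq Nat 0 0) (refl Nat 0) (refl Nat 0)) (refl (Eq Nat 0 0) (refl Nat 0)) (refl (Eq Nat 0 0) (refl Nat 0))
observation: 3 normal-order steps normalize the term, beginning with an elimVec iota-redex.


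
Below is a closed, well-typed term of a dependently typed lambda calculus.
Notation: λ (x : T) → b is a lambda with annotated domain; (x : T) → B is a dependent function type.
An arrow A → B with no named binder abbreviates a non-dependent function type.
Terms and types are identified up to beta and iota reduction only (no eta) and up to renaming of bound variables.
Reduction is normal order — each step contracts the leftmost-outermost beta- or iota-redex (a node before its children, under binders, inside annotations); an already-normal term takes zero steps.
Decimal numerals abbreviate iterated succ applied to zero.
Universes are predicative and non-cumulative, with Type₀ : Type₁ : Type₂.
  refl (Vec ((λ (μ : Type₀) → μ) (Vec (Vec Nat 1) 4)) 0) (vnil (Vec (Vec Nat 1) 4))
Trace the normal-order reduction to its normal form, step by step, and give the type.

reduction (normal order):
  refl (Vec ((λ (μ : Type₀) → μ) (Vec (Vec Nat 1) 4)) 0) (vnil (Vec (Vec Nat 1) 4))
  ~> refl (Vec (Vec (Vec Nat 1) 4) 0) (vnil (Vec (Vec Nat 1) 4))
the term's type:
  Eq (Vec (Vec (Vec Nat 1) 4) 0) (vnil (Vec (Vec Nat 1) 4)) (vnil (Vec (Vec Nat 1) 4))


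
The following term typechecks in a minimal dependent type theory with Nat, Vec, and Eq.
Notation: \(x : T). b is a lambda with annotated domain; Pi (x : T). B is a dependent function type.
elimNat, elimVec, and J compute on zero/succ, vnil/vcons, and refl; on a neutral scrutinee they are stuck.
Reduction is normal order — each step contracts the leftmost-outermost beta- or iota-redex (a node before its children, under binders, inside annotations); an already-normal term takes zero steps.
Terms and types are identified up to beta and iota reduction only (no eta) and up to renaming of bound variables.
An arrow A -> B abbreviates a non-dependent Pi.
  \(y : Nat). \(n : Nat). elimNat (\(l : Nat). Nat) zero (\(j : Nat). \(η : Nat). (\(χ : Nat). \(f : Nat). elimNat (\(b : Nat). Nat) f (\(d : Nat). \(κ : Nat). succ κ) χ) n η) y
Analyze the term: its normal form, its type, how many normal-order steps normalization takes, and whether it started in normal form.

reduced normal form:
  \(y : Nat). \(n : Nat). elimNat (\(l : Nat). Nat) zero (\(j : Nat). \(η : Nat). elimNat (\(χ : Nat). Nat) η (\(f : Nat). \(b : Nat). succ b) n) y
inferred type:
  Nat -> Nat -> Nat
steps to reach normal form (normal order): 2
term was already normal: no
first redex: a beta-redex


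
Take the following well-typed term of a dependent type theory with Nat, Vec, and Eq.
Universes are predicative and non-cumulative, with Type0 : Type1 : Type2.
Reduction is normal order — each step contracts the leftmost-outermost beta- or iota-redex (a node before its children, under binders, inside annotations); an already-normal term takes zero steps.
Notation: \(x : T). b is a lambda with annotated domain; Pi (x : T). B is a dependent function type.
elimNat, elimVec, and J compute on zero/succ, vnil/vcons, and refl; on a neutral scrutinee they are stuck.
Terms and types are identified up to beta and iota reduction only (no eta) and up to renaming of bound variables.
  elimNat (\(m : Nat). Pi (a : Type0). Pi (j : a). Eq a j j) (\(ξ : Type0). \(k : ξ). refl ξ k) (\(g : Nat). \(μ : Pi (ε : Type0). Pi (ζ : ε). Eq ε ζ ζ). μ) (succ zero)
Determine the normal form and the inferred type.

reduced normal form:
  \(m : Type0). \(a : m). refl m a
the term's type:
  Pi (m : Type0). Pi (a : m). Eq m a a
observation: normalization takes exactly 4 steps under the normal-order strategy.


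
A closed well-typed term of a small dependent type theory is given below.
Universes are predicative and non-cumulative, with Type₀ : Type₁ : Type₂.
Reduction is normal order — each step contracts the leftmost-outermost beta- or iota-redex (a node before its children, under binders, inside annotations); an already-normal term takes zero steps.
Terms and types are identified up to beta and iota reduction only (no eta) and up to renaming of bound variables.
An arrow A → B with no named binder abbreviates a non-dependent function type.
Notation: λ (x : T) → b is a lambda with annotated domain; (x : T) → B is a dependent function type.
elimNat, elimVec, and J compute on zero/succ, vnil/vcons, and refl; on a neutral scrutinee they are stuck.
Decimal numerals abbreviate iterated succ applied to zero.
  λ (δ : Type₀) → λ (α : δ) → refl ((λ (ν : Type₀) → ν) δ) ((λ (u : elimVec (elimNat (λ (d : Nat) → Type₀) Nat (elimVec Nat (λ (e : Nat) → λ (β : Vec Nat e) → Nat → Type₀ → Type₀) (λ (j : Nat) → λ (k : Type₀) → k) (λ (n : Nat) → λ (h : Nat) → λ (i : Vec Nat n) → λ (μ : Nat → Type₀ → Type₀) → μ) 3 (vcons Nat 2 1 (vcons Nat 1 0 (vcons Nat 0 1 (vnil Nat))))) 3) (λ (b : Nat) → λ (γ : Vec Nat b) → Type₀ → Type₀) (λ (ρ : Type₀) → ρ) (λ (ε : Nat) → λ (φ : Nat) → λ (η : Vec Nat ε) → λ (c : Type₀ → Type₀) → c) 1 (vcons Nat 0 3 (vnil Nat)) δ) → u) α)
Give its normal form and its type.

resulting normal form:
  λ (δ : Type₀) → λ (α : δ) → refl δ α
the term's type:
  (δ : Type₀) → (α : δ) → Eq δ α α
observation: 2 normal-order steps separate the term from its normal form.


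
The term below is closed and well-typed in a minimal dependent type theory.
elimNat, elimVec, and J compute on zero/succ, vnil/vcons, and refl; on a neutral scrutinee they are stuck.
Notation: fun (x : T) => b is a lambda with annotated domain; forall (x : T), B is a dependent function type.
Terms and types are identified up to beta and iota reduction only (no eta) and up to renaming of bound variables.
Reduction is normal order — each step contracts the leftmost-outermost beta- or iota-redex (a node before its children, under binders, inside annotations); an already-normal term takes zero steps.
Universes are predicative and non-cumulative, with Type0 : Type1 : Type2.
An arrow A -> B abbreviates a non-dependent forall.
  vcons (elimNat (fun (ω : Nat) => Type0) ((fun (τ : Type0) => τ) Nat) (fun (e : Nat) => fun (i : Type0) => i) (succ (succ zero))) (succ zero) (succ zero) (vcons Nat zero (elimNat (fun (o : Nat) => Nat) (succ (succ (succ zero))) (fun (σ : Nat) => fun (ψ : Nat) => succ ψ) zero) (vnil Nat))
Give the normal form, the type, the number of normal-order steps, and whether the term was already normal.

reduced normal form:
  vcons Nat (succ zero) (succ zero) (vcons Nat zero (succ (succ (succ zero))) (vnil Nat))
type:
  Vec Nat (succ (succ zero))
steps to reach normal form (normal order): 9
started in normal form: no
first redex: an elimNat iota-redex


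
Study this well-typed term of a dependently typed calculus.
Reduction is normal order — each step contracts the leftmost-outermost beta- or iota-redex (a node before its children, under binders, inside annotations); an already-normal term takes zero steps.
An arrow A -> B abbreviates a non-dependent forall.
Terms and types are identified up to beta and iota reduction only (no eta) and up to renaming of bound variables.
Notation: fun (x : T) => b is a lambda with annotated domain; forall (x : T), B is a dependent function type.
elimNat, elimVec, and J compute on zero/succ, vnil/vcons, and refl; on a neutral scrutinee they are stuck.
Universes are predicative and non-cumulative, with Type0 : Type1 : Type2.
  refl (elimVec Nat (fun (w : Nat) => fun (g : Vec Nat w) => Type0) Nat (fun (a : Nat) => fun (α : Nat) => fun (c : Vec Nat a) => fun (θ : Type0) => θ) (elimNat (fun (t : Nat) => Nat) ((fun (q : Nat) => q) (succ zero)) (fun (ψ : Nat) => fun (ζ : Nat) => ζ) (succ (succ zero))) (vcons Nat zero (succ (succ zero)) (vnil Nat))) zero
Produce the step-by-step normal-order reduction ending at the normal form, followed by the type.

reduction (normal order):
  refl (elimVec Nat (fun (w : Nat) => fun (g : Vec Nat w) => Type0) Nat (fun (a : Nat) => fun (α : Nat) => fun (c : Vec Nat a) => fun (θ : Type0) => θ) (elimNat (fun (t : Nat) => Nat) ((fun (q : Nat) => q) (succ zero)) (fun (ψ : Nat) => fun (ζ : Nat) => ζ) (succ (succ zero))) (vcons Nat zero (succ (succ zero)) (vnil Nat))) zero
  ~> refl ((fun (w : Nat) => fun (g : Nat) => fun (a : Vec Nat w) => fun (α : Type0) => α) zero (succ (succ zero)) (vnil Nat) (elimVec Nat (fun (c : Nat) => fun (θ : Vec Nat c) => Type0) Nat (fun (t : Nat) => fun (q : Nat) => fun (ψ : Vec Nat t) => fun (ζ : Type0) => ζ) zero (vnil Nat))) zero
  ~> refl ((fun (w : Nat) => fun (g : Vec Nat zero) => fun (a : Type0) => a) (succ (succ zero)) (vnil Nat) (elimVec Nat (fun (α : Nat) => fun (c : Vec Nat α) => Type0) Nat (fun (θ : Nat) => fun (t : Nat) => fun (q : Vec Nat θ) => fun (ψ : Type0) => ψ) zero (vnil Nat))) zero
  ~> refl ((fun (w : Vec Nat zero) => fun (g : Type0) => g) (vnil Nat) (elimVec Nat (fun (a : Nat) => fun (α : Vec Nat a) => Type0) Nat (fun (c : Nat) => fun (θ : Nat) => fun (t : Vec Nat c) => fun (q : Type0) => q) zero (vnil Nat))) zero
  ~> refl ((fun (w : Type0) => w) (elimVec Nat (fun (g : Nat) => fun (a : Vec Nat g) => Type0) Nat (fun (α : Nat) => fun (c : Nat) => fun (θ : Vec Nat α) => fun (t : Type0) => t) zero (vnil Nat))) zero
  ~> refl (elimVec Nat (fun (w : Nat) => fun (g : Vec Nat w) => Type0) Nat (fun (a : Nat) => fun (α : Nat) => fun (c : Vec Nat a) => fun (θ : Type0) => θ) zero (vnil Nat)) zero
  ~> refl Nat zero
type:
  Eq Nat zero zero


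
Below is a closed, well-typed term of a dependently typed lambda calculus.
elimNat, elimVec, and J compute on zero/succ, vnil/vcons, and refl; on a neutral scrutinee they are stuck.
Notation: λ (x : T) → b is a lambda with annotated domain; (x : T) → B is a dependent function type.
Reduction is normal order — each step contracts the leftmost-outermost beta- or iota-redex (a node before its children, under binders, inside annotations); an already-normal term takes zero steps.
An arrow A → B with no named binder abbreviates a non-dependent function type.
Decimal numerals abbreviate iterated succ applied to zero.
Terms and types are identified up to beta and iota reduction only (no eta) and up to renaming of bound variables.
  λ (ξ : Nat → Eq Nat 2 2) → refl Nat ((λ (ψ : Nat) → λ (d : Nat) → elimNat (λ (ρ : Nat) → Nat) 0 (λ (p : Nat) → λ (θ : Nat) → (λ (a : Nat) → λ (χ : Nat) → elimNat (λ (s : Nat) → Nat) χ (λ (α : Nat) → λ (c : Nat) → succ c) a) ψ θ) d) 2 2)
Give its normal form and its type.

normal form:
  λ (ξ : Nat → Eq Nat 2 2) → refl Nat 4
type:
  (Nat → Eq Nat 2 2) → Eq Nat 4 4


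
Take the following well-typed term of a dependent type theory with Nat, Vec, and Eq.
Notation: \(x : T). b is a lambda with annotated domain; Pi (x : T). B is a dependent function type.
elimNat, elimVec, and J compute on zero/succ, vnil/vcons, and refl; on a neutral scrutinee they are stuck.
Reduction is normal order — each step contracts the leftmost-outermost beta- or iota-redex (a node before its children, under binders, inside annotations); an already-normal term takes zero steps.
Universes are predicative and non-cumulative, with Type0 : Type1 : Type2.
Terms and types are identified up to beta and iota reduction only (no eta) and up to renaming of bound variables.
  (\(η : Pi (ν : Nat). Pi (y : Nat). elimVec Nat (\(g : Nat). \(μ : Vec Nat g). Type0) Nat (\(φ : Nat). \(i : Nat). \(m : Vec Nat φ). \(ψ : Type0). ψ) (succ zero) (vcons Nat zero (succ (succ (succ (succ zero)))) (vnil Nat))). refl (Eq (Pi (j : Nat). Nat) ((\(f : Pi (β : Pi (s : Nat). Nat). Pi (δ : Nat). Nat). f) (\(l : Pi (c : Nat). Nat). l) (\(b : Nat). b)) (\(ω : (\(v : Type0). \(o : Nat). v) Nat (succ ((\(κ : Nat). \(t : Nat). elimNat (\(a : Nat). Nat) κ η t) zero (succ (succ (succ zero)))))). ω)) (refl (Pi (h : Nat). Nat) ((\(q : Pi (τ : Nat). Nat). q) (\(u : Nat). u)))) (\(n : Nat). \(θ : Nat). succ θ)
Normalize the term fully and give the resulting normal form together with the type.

resulting normal form:
  refl (Eq (Pi (η : Nat). Nat) (\(ν : Nat). ν) (\(y : Nat). y)) (refl (Pi (g : Nat). Nat) (\(μ : Nat). μ))
inferred type:
  Eq (Eq (Pi (η : Nat). Nat) (\(ν : Nat). ν) (\(y : Nat). y)) (refl (Pi (g : Nat). Nat) (\(μ : Nat). μ)) (refl (Pi (φ : Nat). Nat) (\(i : Nat). i))
observation: 6 normal-order steps normalize the term, beginning with a beta-redex.


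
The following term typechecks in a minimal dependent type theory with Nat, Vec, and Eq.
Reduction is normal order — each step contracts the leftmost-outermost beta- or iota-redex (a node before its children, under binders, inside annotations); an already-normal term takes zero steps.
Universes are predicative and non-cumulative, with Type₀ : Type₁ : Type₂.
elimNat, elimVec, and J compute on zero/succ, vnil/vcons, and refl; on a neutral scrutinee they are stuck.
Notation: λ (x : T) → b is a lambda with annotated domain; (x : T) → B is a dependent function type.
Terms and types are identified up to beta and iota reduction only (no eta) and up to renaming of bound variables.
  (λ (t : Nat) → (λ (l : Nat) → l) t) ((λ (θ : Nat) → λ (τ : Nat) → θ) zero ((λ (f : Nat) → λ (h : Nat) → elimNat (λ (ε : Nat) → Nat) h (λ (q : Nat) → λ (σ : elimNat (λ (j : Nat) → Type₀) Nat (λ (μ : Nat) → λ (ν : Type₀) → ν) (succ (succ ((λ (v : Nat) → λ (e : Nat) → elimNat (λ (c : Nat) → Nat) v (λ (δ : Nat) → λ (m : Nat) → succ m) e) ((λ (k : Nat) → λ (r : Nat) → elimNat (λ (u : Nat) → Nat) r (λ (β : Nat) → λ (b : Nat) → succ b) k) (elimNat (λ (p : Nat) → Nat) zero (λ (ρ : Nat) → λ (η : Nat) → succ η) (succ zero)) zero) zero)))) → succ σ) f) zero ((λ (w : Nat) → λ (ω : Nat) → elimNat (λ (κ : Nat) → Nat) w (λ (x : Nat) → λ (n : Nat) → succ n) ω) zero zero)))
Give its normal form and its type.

resulting normal form:
  zero
the term's type:
  Nat
observation: 4 normal-order steps separate the term from its normal form.


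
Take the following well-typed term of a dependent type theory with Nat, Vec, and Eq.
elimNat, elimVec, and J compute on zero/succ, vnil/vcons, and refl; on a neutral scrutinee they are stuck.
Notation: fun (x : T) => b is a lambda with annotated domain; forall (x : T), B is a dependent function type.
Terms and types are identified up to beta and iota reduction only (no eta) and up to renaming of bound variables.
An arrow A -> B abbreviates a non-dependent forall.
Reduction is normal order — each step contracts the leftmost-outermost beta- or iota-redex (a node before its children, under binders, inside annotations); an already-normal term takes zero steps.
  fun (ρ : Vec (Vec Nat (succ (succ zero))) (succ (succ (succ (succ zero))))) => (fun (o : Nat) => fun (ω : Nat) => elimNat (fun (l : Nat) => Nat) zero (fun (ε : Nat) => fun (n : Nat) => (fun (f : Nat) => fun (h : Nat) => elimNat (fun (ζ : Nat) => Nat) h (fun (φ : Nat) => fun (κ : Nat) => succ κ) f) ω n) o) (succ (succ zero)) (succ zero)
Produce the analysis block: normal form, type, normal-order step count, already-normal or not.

resulting normal form:
  fun (ρ : Vec (Vec Nat (succ (succ zero))) (succ (succ (succ (succ zero))))) => succ (succ zero)
inferred type:
  Vec (Vec Nat (succ (succ zero))) (succ (succ (succ (succ zero)))) -> Nat
reduction steps (normal order): 21
term was already normal: no
first contracted redex: a beta-redex


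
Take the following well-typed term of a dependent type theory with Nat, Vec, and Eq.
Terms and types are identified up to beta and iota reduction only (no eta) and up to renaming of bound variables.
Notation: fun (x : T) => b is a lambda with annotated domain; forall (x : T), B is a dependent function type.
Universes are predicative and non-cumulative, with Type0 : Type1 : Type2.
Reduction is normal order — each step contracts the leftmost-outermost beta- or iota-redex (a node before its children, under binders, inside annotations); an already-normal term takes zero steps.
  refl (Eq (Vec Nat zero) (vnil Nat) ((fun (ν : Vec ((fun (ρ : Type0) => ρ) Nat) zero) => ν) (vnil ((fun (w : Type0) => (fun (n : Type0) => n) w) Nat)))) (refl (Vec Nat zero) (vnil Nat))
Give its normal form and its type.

reduced normal form:
  refl (Eq (Vec Nat zero) (vnil Nat) (vnil Nat)) (refl (Vec Nat zero) (vnil Nat))
type:
  Eq (Eq (Vec Nat zero) (vnil Nat) (vnil Nat)) (refl (Vec Nat zero) (vnil Nat)) (refl (Vec Nat zero) (vnil Nat))
observation: the first redex contracted is a beta-redex; the normal form is reached in 3 normal-order steps.


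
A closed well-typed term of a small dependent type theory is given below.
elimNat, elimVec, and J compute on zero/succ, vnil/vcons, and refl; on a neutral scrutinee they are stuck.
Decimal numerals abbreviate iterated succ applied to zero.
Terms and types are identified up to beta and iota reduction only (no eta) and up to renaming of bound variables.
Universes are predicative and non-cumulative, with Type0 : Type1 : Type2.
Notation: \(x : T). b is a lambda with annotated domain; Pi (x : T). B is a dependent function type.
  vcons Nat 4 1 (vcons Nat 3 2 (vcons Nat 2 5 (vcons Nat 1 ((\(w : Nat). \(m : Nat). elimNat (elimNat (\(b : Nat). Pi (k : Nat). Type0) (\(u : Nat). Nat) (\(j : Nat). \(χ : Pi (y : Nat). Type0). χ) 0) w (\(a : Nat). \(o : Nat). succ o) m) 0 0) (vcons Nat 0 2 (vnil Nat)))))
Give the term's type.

the term's type:
  Vec Nat 5


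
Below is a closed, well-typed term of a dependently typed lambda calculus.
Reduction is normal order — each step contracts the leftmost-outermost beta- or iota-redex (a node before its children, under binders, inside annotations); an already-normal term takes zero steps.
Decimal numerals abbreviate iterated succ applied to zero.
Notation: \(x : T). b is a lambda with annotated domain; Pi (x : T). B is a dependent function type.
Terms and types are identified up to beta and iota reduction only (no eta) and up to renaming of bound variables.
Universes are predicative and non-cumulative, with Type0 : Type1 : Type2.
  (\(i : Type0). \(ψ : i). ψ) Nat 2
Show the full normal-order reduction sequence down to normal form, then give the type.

normal-order reduction:
  (\(i : Type0). \(ψ : i). ψ) Nat 2
  ~> (\(i : Nat). i) 2
  ~> 2
type:
  Nat


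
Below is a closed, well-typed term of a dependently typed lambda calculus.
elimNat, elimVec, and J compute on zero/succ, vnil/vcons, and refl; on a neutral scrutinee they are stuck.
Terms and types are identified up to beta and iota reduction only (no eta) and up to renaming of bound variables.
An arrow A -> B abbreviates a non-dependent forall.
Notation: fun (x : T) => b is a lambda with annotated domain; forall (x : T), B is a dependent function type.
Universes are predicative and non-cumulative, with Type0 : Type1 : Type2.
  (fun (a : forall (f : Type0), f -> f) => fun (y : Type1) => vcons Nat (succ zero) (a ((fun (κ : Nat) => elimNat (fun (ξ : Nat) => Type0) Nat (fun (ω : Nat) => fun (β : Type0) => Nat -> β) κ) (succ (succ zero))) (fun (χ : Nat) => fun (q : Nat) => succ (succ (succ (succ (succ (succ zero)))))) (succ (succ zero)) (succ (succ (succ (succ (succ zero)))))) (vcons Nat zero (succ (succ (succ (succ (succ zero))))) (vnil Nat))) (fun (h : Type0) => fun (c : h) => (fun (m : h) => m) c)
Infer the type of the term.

the term's type:
  Type1 -> Vec Nat (succ (succ zero))


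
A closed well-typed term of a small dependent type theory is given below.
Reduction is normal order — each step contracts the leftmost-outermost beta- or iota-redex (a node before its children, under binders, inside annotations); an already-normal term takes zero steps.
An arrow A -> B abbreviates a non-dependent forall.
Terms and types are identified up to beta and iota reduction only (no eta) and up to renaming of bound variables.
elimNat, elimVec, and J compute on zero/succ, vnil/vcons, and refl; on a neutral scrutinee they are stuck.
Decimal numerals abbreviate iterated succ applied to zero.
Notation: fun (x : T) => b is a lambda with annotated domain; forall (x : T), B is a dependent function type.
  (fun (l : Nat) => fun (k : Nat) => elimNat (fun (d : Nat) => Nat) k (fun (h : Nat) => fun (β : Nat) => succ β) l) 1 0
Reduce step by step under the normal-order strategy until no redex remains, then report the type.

normal-order reduction sequence:
  (fun (l : Nat) => fun (k : Nat) => elimNat (fun (d : Nat) => Nat) k (fun (h : Nat) => fun (β : Nat) => succ β) l) 1 0
  ~> (fun (l : Nat) => elimNat (fun (k : Nat) => Nat) l (fun (d : Nat) => fun (h : Nat) => succ h) 1) 0
  ~> elimNat (fun (l : Nat) => Nat) 0 (fun (k : Nat) => fun (d : Nat) => succ d) 1
  ~> (fun (l : Nat) => fun (k : Nat) => succ k) 0 (elimNat (fun (d : Nat) => Nat) 0 (fun (h : Nat) => fun (β : Nat) => succ β) 0)
  ~> (fun (l : Nat) => succ l) (elimNat (fun (k : Nat) => Nat) 0 (fun (d : Nat) => fun (h : Nat) => succ h) 0)
  ~> succ (elimNat (fun (l : Nat) => Nat) 0 (fun (k : Nat) => fun (d : Nat) => succ d) 0)
  ~> 1
type:
  Nat


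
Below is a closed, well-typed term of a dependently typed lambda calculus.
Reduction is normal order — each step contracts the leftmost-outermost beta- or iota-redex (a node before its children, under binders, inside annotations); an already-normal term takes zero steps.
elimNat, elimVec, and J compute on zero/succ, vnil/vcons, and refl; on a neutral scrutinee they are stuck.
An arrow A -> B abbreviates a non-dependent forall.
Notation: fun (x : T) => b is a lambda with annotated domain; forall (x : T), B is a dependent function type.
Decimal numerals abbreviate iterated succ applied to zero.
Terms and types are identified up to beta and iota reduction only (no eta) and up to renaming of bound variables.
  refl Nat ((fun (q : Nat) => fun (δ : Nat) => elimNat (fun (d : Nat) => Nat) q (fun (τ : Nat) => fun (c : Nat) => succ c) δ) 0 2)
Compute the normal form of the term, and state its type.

resulting normal form:
  refl Nat 2
type:
  Eq Nat 2 2
observation: the first redex contracted is a beta-redex; the normal form is reached in 9 normal-order steps.
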